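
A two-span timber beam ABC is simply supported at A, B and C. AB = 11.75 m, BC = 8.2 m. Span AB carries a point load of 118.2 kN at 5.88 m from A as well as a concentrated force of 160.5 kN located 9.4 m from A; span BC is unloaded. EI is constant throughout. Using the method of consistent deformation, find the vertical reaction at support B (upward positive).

R_B = 252.4 kN

Insert a hinge at B; M_B is the redundant, and each span becomes simply supported.
End slopes at the hinge B, treating each span as simply supported:
  span AB: point load 118.2 at a = 5.88: Pab(L + a)/(6LEI) = 1020/EI
  span AB: point load 160.5 at a = 9.4: Pab(L + a)/(6LEI) = 1064/EI
  relative rotation θ_0 = (2084 + 0)/EI = 2084/EI
A unit hogging moment at B produces rotation L₁/(3EI) + L₂/(3EI) = 6.65/EI.
Compatibility: M_B·(L₁+L₂)/(3EI) = θ_0, giving M_B = 313.4 kN·m (hogging).
Span AB, ΣM about A with M_B applied at B: R_B^{AB}·11.75 = 2204 + 313.4, so R_B^{AB} = 214.2 kN and R_A = 278.7 − 214.2 = 64.48 kN.
Span BC, ΣM about C: R_B^{BC}·8.2 = 0 + 313.4, so R_B^{BC} = 38.21 kN and R_C = 0 − 38.21 = -38.21 kN.
R_B = 214.2 + 38.21 = 252.4 kN.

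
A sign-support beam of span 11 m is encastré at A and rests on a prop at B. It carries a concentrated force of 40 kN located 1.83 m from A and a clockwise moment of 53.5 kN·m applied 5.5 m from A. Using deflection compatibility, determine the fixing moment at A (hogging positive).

M_A = 49.26 kN·m

Remove the prop at B; the released (primary) structure is a cantilever built in at A.
Primary-structure tip deflection at B by superposition:
  point load 40 at a = 1.83: Pa²(3L − a)/(6EI) = 695.9/EI
  clockwise couple 53.5 at a = 5.5: M₀a(2L − a)/(2EI) = 2428/EI
  δ_0 = 3123/EI
Flexibility coefficient — unit upward force at B: δ_{BB} = L³/(3EI) = 443.7/EI.
The prop prevents deflection at B: R_B = δ_0/δ_{BB} = 3123/443.7 = 7.04 kN.
Moment equilibrium about A: M_A = Σ(load moments about A) − R_B·L = 126.7 − 7.04×11 = 49.26 kN·m.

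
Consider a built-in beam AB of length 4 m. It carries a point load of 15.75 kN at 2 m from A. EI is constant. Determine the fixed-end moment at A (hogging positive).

M_A = 7.875 kN·m

Release both end moments; the primary structure is a simply-supported span AB with redundants M_A and M_B.
Simple-span end rotations at A and B under the given loads:
  at A: point load 15.75 at a = 2: Pab(L + b)/(6LEI) = 15.75/EI
  at B: point load 15.75 at a = 2: Pab(L + a)/(6LEI) = 15.75/EI
  θ_A0 = 15.75/EI,  θ_B0 = 15.75/EI
Flexibility coefficients: a unit moment at one end gives L/(3EI) there and L/(6EI) at the far end, so f₁₁ = f₂₂ = 1.333/EI and f₁₂ = f₂₁ = 0.6667/EI.
Compatibility — zero rotation at each built-in end:
  1.333 M_A + 0.6667 M_B = 15.75
  0.6667 M_A + 1.333 M_B = 15.75
Solving the pair gives M_A = 7.875 kN·m and M_B = 7.875 kN·m (hogging).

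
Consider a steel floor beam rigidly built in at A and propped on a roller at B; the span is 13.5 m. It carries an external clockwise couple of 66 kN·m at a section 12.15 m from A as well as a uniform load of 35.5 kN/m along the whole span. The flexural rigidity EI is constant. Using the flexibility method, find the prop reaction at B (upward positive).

R_B = 187 kN

Take the reaction at B as the redundant and release it; the primary structure is a cantilever fixed at A.
Downward deflection at the released point B due to the loads:
  clockwise couple 66 at a = 12.15: M₀a(2L − a)/(2EI) = 5954/EI
  UDL 35.5: wL⁴/(8EI) = 147392/EI
  δ_0 = 153346/EI
Tip deflection under a unit load at B: L³/(3EI) = 820.1/EI.
The prop prevents deflection at B: R_B = δ_0/δ_{BB} = 153346/820.1 = 187 kN.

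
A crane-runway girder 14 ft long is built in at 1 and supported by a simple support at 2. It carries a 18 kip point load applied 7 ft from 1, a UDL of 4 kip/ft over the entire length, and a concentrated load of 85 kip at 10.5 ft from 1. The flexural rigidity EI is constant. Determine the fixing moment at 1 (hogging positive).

M_1 = 284.7 kip·ft

Release the roller at 2. Primary structure: cantilever fixed at 1.
Deflection at 2 on the released cantilever, summing each load's contribution:
  point load 18 at a = 7: Pa²(3L − a)/(6EI) = 5145/EI
  UDL 4: wL⁴/(8EI) = 19208/EI
  point load 85 at a = 10.5: Pa²(3L − a)/(6EI) = 49199/EI
  δ_0 = 73552/EI
Flexibility coefficient — unit upward force at 2: δ_{22} = L³/(3EI) = 914.7/EI.
The prop prevents deflection at 2: R_2 = δ_0/δ_{22} = 73552/914.7 = 80.41 kip.
Moment equilibrium about 1: M_1 = Σ(load moments about 1) − R_2·L = 1410 − 80.41×14 = 284.7 kip·ft.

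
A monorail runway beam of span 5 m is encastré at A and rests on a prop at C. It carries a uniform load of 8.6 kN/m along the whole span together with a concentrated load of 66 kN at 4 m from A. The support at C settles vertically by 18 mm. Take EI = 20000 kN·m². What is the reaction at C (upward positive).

R_C = 53.95 kN

Choose R_C as the redundant. The primary structure is the cantilever fixed at A.
Free-end deflection of the primary structure under the applied loading (downward +):
  UDL 8.6: wL⁴/(8EI) = 671.9/EI
  point load 66 at a = 4: Pa²(3L − a)/(6EI) = 1936/EI
  δ_0 = 2608/EI
Flexibility coefficient — unit upward force at C: δ_{CC} = L³/(3EI) = 41.67/EI.
With EI = 20000 kN·m²: δ_0 = 0.13039 m and δ_{CC} = 0.002083 m/kN.
Compatibility — the beam at C must follow the support down by 0.018 m: δ_0 − R_C·δ_{CC} = 0.018, so R_C = (0.13039 − 0.018)/0.002083 = 53.95 kN.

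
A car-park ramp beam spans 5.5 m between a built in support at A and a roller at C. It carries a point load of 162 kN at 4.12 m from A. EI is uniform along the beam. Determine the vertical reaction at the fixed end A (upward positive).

R_A = 59.69 kN

Take the reaction at C as the redundant and release it; the primary structure is a cantilever fixed at A.
Downward deflection at the released point C due to the loads:
  point load 162 at a = 4.12: Pa²(3L − a)/(6EI) = 5674/EI
Flexibility coefficient — unit upward force at C: δ_{CC} = L³/(3EI) = 55.46/EI.
The prop prevents deflection at C: R_C = δ_0/δ_{CC} = 5674/55.46 = 102.3 kN.
Vertical equilibrium: R_A = ΣP − R_C = 162 − 102.3 = 59.69 kN.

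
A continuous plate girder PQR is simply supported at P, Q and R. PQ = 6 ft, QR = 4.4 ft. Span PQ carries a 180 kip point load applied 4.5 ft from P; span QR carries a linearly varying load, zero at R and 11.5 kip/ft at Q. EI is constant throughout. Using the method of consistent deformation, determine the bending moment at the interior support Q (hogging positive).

M_Q = 108.5 kip·ft

Take M_Q as the redundant. Released structure: two simple spans PQ and QR with a hinge at Q.
Discontinuity in slope at Q on the released structure — sum the simple-span end rotations:
  span PQ: point load 180 at a = 4.5: Pab(L + a)/(6LEI) = 354.4/EI
  span QR: triangular load, peak 11.5: w₀L³/(45EI) = 21.77/EI
  relative rotation θ_0 = (354.4 + 21.77)/EI = 376.1/EI
A unit hogging moment at Q produces rotation L₁/(3EI) + L₂/(3EI) = 3.467/EI.
Slope continuity at Q: θ_0 = M_Q·3.467/EI, so M_Q = 376.1/3.467 = 108.5 kip·ft (hogging).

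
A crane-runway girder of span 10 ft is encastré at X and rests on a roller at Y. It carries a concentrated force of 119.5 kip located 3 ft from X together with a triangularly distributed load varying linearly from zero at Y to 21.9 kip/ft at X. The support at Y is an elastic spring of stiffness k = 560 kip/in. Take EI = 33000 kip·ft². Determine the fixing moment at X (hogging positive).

M_X = 364.6 kip·ft

Remove the prop at Y; the released (primary) structure is a cantilever built in at X.
Downward deflection at the released point Y due to the loads:
  point load 119.5 at a = 3: Pa²(3L − a)/(6EI) = 4840/EI
  triangular load, peak 21.9 at the fixed end: w₀L⁴/(30EI) = 7300/EI
  δ_0 = 12140/EI
Flexibility coefficient — unit upward force at Y: δ_{YY} = L³/(3EI) = 333.3/EI.
With EI = 33000 kip·ft²: δ_0 = 0.36787 ft and δ_{YY} = 0.010101 ft/kip.
Compatibility — the spring shortens by R_Y/k under the reaction it provides: δ_0 − R_Y·δ_{YY} = R_Y/k. With 1/k = 1/(560×12) ft/kip = 0.000149 ft/kip, R_Y = δ_0 / (δ_{YY} + 1/k) = 0.36787 / (0.010101 + 0.000149) = 35.89 kip.
Moment equilibrium about X: M_X = Σ(load moments about X) − R_Y·L = 723.5 − 35.89×10 = 364.6 kip·ft.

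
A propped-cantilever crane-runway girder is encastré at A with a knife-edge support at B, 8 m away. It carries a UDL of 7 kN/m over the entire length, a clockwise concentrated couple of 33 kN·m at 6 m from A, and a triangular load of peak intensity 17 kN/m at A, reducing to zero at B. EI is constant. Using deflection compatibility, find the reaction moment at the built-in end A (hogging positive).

Release the roller at B. Primary structure: cantilever fixed at A.
Primary-structure tip deflection at B by superposition:
  UDL 7: wL⁴/(8EI) = 3584/EI
  clockwise couple 33 at a = 6: M₀a(2L − a)/(2EI) = 990/EI
  triangular load, peak 17 at the fixed end: w₀L⁴/(30EI) = 2321/EI
  δ_0 = 6895/EI
Tip deflection under a unit load at B: L³/(3EI) = 170.7/EI.
Compatibility at B: δ_0 − R_B·δ_{BB} = 0, so R_B = 6895/170.7 = 40.4 kN.
Moment equilibrium about A: M_A = Σ(load moments about A) − R_B·L = 438.3 − 40.4×8 = 115.1 kN·m.

M_A = 115.1 kN·m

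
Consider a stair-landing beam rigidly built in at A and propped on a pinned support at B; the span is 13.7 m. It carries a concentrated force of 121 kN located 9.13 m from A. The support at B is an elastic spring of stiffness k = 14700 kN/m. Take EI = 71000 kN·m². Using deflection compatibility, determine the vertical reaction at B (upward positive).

R_B = 62.35 kN

Choose R_B as the redundant. The primary structure is the cantilever fixed at A.
Deflection at B on the released cantilever, summing each load's contribution:
  point load 121 at a = 9.13: Pa²(3L − a)/(6EI) = 53743/EI
Tip deflection under a unit load at B: L³/(3EI) = 857.1/EI.
With EI = 71000 kN·m²: δ_0 = 0.75694 m and δ_{BB} = 0.012072 m/kN.
Compatibility — the spring shortens by R_B/k under the reaction it provides: δ_0 − R_B·δ_{BB} = R_B/k. With 1/k = 0.000068 m/kN, R_B = δ_0 / (δ_{BB} + 1/k) = 0.75694 / (0.012072 + 0.000068) = 62.35 kN.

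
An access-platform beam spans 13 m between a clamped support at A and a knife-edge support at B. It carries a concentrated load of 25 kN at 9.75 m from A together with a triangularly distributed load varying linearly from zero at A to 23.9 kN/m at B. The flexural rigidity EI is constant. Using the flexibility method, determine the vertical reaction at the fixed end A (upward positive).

Choose R_B as the redundant. The primary structure is the cantilever fixed at A.
Primary-structure tip deflection at B by superposition:
  point load 25 at a = 9.75: Pa²(3L − a)/(6EI) = 11586/EI
  triangular load, peak 23.9 at the free end: 11w₀L⁴/(120EI) = 62572/EI
  δ_0 = 74158/EI
Tip deflection under a unit load at B: L³/(3EI) = 732.3/EI.
The prop prevents deflection at B: R_B = δ_0/δ_{BB} = 74158/732.3 = 101.3 kN.
Vertical equilibrium: R_A = ΣP − R_B = 180.3 − 101.3 = 79.09 kN.

R_A = 79.09 kN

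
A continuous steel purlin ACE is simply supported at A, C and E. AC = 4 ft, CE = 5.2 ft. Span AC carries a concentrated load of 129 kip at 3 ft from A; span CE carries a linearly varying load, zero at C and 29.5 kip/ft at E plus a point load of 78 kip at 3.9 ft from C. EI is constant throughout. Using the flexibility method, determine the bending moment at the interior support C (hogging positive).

M_C = 89.97 kip·ft

Insert a hinge at C; M_C is the redundant, and each span becomes simply supported.
End slopes at the hinge C, treating each span as simply supported:
  span AC: point load 129 at a = 3: Pab(L + a)/(6LEI) = 112.9/EI
  span CE: triangular load, peak 29.5: 7w₀L³/(360EI) = 80.65/EI
  span CE: point load 78 at a = 3.9: Pab(L + b)/(6LEI) = 82.39/EI
  relative rotation θ_0 = (112.9 + 163)/EI = 275.9/EI
A unit hogging moment at C produces rotation L₁/(3EI) + L₂/(3EI) = 3.067/EI.
Compatibility: M_C·(L₁+L₂)/(3EI) = θ_0, giving M_C = 89.97 kip·ft (hogging).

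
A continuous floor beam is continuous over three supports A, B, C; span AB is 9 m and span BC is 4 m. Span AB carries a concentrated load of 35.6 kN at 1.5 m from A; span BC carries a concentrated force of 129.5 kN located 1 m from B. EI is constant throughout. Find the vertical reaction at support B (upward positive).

R_B = 119 kN

Insert a hinge at B; M_B is the redundant, and each span becomes simply supported.
Rotations at B on the released spans (each span's end-slope, ×1/EI):
  span AB: point load 35.6 at a = 1.5: Pab(L + a)/(6LEI) = 77.88/EI
  span BC: point load 129.5 at a = 1: Pab(L + b)/(6LEI) = 113.3/EI
  relative rotation θ_0 = (77.88 + 113.3)/EI = 191.2/EI
A unit hogging moment at B produces rotation L₁/(3EI) + L₂/(3EI) = 4.333/EI.
Compatibility: M_B·(L₁+L₂)/(3EI) = θ_0, giving M_B = 44.12 kN·m (hogging).
Span AB, ΣM about A with M_B applied at B: R_B^{AB}·9 = 53.4 + 44.12, so R_B^{AB} = 10.84 kN and R_A = 35.6 − 10.84 = 24.76 kN.
Span BC, ΣM about C: R_B^{BC}·4 = 388.5 + 44.12, so R_B^{BC} = 108.2 kN and R_C = 129.5 − 108.2 = 21.34 kN.
R_B = 10.84 + 108.2 = 119 kN.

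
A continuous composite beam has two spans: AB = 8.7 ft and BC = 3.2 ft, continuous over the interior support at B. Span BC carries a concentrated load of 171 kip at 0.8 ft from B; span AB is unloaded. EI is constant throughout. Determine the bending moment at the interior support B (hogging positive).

M_B = 24.14 kip·ft

Insert a hinge at B; M_B is the redundant, and each span becomes simply supported.
End slopes at the hinge B, treating each span as simply supported:
  span BC: point load 171 at a = 0.8: Pab(L + b)/(6LEI) = 95.76/EI
  relative rotation θ_0 = (0 + 95.76)/EI = 95.76/EI
A unit hogging moment at B produces rotation L₁/(3EI) + L₂/(3EI) = 3.967/EI.
Compatibility: M_B·(L₁+L₂)/(3EI) = θ_0, giving M_B = 24.14 kip·ft (hogging).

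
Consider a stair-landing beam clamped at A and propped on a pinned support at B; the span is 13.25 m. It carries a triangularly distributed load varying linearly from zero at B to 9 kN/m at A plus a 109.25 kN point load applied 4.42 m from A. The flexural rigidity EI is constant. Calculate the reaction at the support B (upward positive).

Choose R_B as the redundant. The primary structure is the cantilever fixed at A.
Deflection at B on the released cantilever, summing each load's contribution:
  triangular load, peak 9 at the fixed end: w₀L⁴/(30EI) = 9247/EI
  point load 109.25 at a = 4.42: Pa²(3L − a)/(6EI) = 12568/EI
  δ_0 = 21814/EI
Tip deflection under a unit load at B: L³/(3EI) = 775.4/EI.
The prop prevents deflection at B: R_B = δ_0/δ_{BB} = 21814/775.4 = 28.13 kN.

R_B = 28.13 kN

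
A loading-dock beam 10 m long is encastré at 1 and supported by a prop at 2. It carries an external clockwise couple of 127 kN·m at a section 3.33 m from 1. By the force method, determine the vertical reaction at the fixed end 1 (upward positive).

Release the roller at 2. Primary structure: cantilever fixed at 1.
Primary-structure tip deflection at 2 by superposition:
  clockwise couple 127 at a = 3.33: M₀a(2L − a)/(2EI) = 3525/EI
Tip deflection under a unit load at 2: L³/(3EI) = 333.3/EI.
Compatibility at 2: δ_0 − R_2·δ_{22} = 0, so R_2 = 3525/333.3 = 10.57 kN.
Vertical equilibrium: R_1 = ΣP − R_2 = 0 − 10.57 = -10.57 kN.

R_1 = -10.57 kN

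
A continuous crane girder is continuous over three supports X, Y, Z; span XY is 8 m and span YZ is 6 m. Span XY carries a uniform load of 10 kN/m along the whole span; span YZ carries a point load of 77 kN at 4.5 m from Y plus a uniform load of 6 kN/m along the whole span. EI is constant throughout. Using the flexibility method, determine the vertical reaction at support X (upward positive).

R_X = 29.94 kN

Release continuity at Y by inserting a hinge; the redundant is the internal moment M_Y. The primary structure is two simply-supported spans XY and YZ.
Rotations at Y on the released spans (each span's end-slope, ×1/EI):
  span XY: UDL 10: wL³/(24EI) = 213.3/EI
  span YZ: point load 77 at a = 4.5: Pab(L + b)/(6LEI) = 108.3/EI
  span YZ: UDL 6: wL³/(24EI) = 54/EI
  relative rotation θ_0 = (213.3 + 162.3)/EI = 375.6/EI
A unit hogging moment at Y produces rotation L₁/(3EI) + L₂/(3EI) = 4.667/EI.
Compatibility: M_Y·(L₁+L₂)/(3EI) = θ_0, giving M_Y = 80.49 kN·m (hogging).
Span XY, ΣM about X with M_Y applied at Y: R_Y^{XY}·8 = 320 + 80.49, so R_Y^{XY} = 50.06 kN and R_X = 80 − 50.06 = 29.94 kN.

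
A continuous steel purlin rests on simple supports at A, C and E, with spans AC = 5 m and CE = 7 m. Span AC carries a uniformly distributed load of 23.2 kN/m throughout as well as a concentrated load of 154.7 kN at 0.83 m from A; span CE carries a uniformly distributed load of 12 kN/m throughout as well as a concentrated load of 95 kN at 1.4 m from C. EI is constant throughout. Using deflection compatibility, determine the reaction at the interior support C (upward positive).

Insert a hinge at C; M_C is the redundant, and each span becomes simply supported.
Discontinuity in slope at C on the released structure — sum the simple-span end rotations:
  span AC: UDL 23.2: wL³/(24EI) = 120.8/EI
  span AC: point load 154.7 at a = 0.83: Pab(L + a)/(6LEI) = 104.1/EI
  span CE: UDL 12: wL³/(24EI) = 171.5/EI
  span CE: point load 95 at a = 1.4: Pab(L + b)/(6LEI) = 223.4/EI
  relative rotation θ_0 = (224.9 + 394.9)/EI = 619.8/EI
A unit hogging moment at C produces rotation L₁/(3EI) + L₂/(3EI) = 4/EI.
Compatibility: M_C·(L₁+L₂)/(3EI) = θ_0, giving M_C = 155 kN·m (hogging).
Span AC, ΣM about A with M_C applied at C: R_C^{AC}·5 = 418.4 + 155, so R_C^{AC} = 114.7 kN and R_A = 270.7 − 114.7 = 156 kN.
Span CE, ΣM about E: R_C^{CE}·7 = 826 + 155, so R_C^{CE} = 140.1 kN and R_E = 179 − 140.1 = 38.86 kN.
R_C = 114.7 + 140.1 = 254.8 kN.

R_C = 254.8 kN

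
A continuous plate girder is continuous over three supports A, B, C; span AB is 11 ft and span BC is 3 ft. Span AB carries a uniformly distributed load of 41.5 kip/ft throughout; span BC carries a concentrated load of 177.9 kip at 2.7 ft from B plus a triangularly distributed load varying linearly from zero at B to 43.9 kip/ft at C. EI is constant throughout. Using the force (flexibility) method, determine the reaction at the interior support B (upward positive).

R_B = 481.7 kip

Insert a hinge at B; M_B is the redundant, and each span becomes simply supported.
End slopes at the hinge B, treating each span as simply supported:
  span AB: UDL 41.5: wL³/(24EI) = 2302/EI
  span BC: point load 177.9 at a = 2.7: Pab(L + b)/(6LEI) = 26.42/EI
  span BC: triangular load, peak 43.9: 7w₀L³/(360EI) = 23.05/EI
  relative rotation θ_0 = (2302 + 49.47)/EI = 2351/EI
A unit hogging moment at B produces rotation L₁/(3EI) + L₂/(3EI) = 4.667/EI.
Compatibility: M_B·(L₁+L₂)/(3EI) = θ_0, giving M_B = 503.8 kip·ft (hogging).
Span AB, ΣM about A with M_B applied at B: R_B^{AB}·11 = 2511 + 503.8, so R_B^{AB} = 274 kip and R_A = 456.5 − 274 = 182.5 kip.
Span BC, ΣM about C: R_B^{BC}·3 = 119.2 + 503.8, so R_B^{BC} = 207.7 kip and R_C = 243.8 − 207.7 = 36.08 kip.
R_B = 274 + 207.7 = 481.7 kip.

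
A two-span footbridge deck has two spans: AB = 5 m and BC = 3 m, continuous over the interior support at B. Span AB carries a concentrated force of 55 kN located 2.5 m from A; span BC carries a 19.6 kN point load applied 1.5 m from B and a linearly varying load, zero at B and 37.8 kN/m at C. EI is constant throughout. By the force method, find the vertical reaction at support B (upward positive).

Insert a hinge at B; M_B is the redundant, and each span becomes simply supported.
End slopes at the hinge B, treating each span as simply supported:
  span AB: point load 55 at a = 2.5: Pab(L + a)/(6LEI) = 85.94/EI
  span BC: point load 19.6 at a = 1.5: Pab(L + b)/(6LEI) = 11.03/EI
  span BC: triangular load, peak 37.8: 7w₀L³/(360EI) = 19.84/EI
  relative rotation θ_0 = (85.94 + 30.87)/EI = 116.8/EI
A unit hogging moment at B produces rotation L₁/(3EI) + L₂/(3EI) = 2.667/EI.
Slope continuity at B: θ_0 = M_B·2.667/EI, so M_B = 116.8/2.667 = 43.8 kN·m (hogging).
Span AB, ΣM about A with M_B applied at B: R_B^{AB}·5 = 137.5 + 43.8, so R_B^{AB} = 36.26 kN and R_A = 55 − 36.26 = 18.74 kN.
Span BC, ΣM about C: R_B^{BC}·3 = 86.1 + 43.8, so R_B^{BC} = 43.3 kN and R_C = 76.3 − 43.3 = 33 kN.
R_B = 36.26 + 43.3 = 79.56 kN.

R_B = 79.56 kN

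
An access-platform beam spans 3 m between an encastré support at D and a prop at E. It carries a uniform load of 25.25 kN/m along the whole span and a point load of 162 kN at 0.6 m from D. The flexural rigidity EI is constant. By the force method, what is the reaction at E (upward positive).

R_E = 37.48 kN

Release the roller at E. Primary structure: cantilever fixed at D.
Primary-structure tip deflection at E by superposition:
  UDL 25.25: wL⁴/(8EI) = 255.7/EI
  point load 162 at a = 0.6: Pa²(3L − a)/(6EI) = 81.65/EI
  δ_0 = 337.3/EI
Tip deflection under a unit load at E: L³/(3EI) = 9/EI.
Compatibility at E: δ_0 − R_E·δ_{EE} = 0, so R_E = 337.3/9 = 37.48 kN.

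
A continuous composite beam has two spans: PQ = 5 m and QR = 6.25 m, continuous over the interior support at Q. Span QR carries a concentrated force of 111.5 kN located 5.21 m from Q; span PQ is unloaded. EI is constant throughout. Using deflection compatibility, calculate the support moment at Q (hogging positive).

Insert a hinge at Q; M_Q is the redundant, and each span becomes simply supported.
Discontinuity in slope at Q on the released structure — sum the simple-span end rotations:
  span QR: point load 111.5 at a = 5.21: Pab(L + b)/(6LEI) = 117.4/EI
  relative rotation θ_0 = (0 + 117.4)/EI = 117.4/EI
A unit hogging moment at Q produces rotation L₁/(3EI) + L₂/(3EI) = 3.75/EI.
Slope continuity at Q: θ_0 = M_Q·3.75/EI, so M_Q = 117.4/3.75 = 31.32 kN·m (hogging).

M_Q = 31.32 kN·m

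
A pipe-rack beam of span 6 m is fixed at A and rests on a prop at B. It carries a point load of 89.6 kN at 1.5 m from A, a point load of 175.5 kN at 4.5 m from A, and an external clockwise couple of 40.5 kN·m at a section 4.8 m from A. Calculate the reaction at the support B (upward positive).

Release the roller at B. Primary structure: cantilever fixed at A.
Free-end deflection of the primary structure under the applied loading (downward +):
  point load 89.6 at a = 1.5: Pa²(3L − a)/(6EI) = 554.4/EI
  point load 175.5 at a = 4.5: Pa²(3L − a)/(6EI) = 7996/EI
  clockwise couple 40.5 at a = 4.8: M₀a(2L − a)/(2EI) = 699.8/EI
  δ_0 = 9250/EI
Flexibility coefficient — unit upward force at B: δ_{BB} = L³/(3EI) = 72/EI.
The prop prevents deflection at B: R_B = δ_0/δ_{BB} = 9250/72 = 128.5 kN.

R_B = 128.5 kN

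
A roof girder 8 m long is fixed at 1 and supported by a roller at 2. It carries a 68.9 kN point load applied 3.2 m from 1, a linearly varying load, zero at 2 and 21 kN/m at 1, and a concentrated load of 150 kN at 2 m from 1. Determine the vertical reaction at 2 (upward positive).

Choose R_2 as the redundant. The primary structure is the cantilever fixed at 1.
Free-end deflection of the primary structure under the applied loading (downward +):
  point load 68.9 at a = 3.2: Pa²(3L − a)/(6EI) = 2446/EI
  triangular load, peak 21 at the fixed end: w₀L⁴/(30EI) = 2867/EI
  point load 150 at a = 2: Pa²(3L − a)/(6EI) = 2200/EI
  δ_0 = 7513/EI
Tip deflection under a unit load at 2: L³/(3EI) = 170.7/EI.
The prop prevents deflection at 2: R_2 = δ_0/δ_{22} = 7513/170.7 = 44.02 kN.

R_2 = 44.02 kN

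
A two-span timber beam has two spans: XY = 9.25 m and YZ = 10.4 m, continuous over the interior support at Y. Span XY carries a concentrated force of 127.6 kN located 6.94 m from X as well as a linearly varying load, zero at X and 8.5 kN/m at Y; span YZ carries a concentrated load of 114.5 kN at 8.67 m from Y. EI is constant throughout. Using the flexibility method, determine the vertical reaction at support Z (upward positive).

Release continuity at Y by inserting a hinge; the redundant is the internal moment M_Y. The primary structure is two simply-supported spans XY and YZ.
Rotations at Y on the released spans (each span's end-slope, ×1/EI):
  span XY: point load 127.6 at a = 6.94: Pab(L + a)/(6LEI) = 596.7/EI
  span XY: triangular load, peak 8.5: w₀L³/(45EI) = 149.5/EI
  span YZ: point load 114.5 at a = 8.67: Pab(L + b)/(6LEI) = 333.8/EI
  relative rotation θ_0 = (746.2 + 333.8)/EI = 1080/EI
A unit hogging moment at Y produces rotation L₁/(3EI) + L₂/(3EI) = 6.55/EI.
Slope continuity at Y: θ_0 = M_Y·6.55/EI, so M_Y = 1080/6.55 = 164.9 kN·m (hogging).
Span YZ, ΣM about Z: R_Y^{YZ}·10.4 = 198.1 + 164.9, so R_Y^{YZ} = 34.9 kN and R_Z = 114.5 − 34.9 = 79.6 kN.

R_Z = 79.6 kN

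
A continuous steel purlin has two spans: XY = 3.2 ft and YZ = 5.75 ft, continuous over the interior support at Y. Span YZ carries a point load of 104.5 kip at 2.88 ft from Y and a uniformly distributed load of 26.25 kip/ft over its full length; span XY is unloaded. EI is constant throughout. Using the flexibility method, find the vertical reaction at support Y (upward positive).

R_Y = 196.7 kip

Insert a hinge at Y; M_Y is the redundant, and each span becomes simply supported.
Discontinuity in slope at Y on the released structure — sum the simple-span end rotations:
  span YZ: point load 104.5 at a = 2.88: Pab(L + b)/(6LEI) = 215.8/EI
  span YZ: UDL 26.25: wL³/(24EI) = 207.9/EI
  relative rotation θ_0 = (0 + 423.7)/EI = 423.7/EI
A unit hogging moment at Y produces rotation L₁/(3EI) + L₂/(3EI) = 2.983/EI.
Compatibility: M_Y·(L₁+L₂)/(3EI) = θ_0, giving M_Y = 142 kip·ft (hogging).
Span XY, ΣM about X with M_Y applied at Y: R_Y^{XY}·3.2 = 0 + 142, so R_Y^{XY} = 44.39 kip and R_X = 0 − 44.39 = -44.39 kip.
Span YZ, ΣM about Z: R_Y^{YZ}·5.75 = 733.9 + 142, so R_Y^{YZ} = 152.3 kip and R_Z = 255.4 − 152.3 = 103.1 kip.
R_Y = 44.39 + 152.3 = 196.7 kip.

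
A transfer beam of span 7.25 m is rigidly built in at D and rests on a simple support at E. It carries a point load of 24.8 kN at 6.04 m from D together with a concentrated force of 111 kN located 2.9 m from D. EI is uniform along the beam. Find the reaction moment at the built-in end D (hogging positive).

Choose R_E as the redundant. The primary structure is the cantilever fixed at D.
Free-end deflection of the primary structure under the applied loading (downward +):
  point load 24.8 at a = 6.04: Pa²(3L − a)/(6EI) = 2369/EI
  point load 111 at a = 2.9: Pa²(3L − a)/(6EI) = 2933/EI
  δ_0 = 5302/EI
Tip deflection under a unit load at E: L³/(3EI) = 127/EI.
Compatibility at E: δ_0 − R_E·δ_{EE} = 0, so R_E = 5302/127 = 41.74 kN.
Moment equilibrium about D: M_D = Σ(load moments about D) − R_E·L = 471.7 − 41.74×7.25 = 169.1 kN·m.

M_D = 169.1 kN·m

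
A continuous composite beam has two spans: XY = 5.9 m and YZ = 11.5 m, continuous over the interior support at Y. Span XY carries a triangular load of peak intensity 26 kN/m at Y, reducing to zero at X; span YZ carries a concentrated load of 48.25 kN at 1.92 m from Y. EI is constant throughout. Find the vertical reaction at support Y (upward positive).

Release continuity at Y by inserting a hinge; the redundant is the internal moment M_Y. The primary structure is two simply-supported spans XY and YZ.
Discontinuity in slope at Y on the released structure — sum the simple-span end rotations:
  span XY: triangular load, peak 26: w₀L³/(45EI) = 118.7/EI
  span YZ: point load 48.25 at a = 1.92: Pab(L + b)/(6LEI) = 271.1/EI
  relative rotation θ_0 = (118.7 + 271.1)/EI = 389.8/EI
A unit hogging moment at Y produces rotation L₁/(3EI) + L₂/(3EI) = 5.8/EI.
Slope continuity at Y: θ_0 = M_Y·5.8/EI, so M_Y = 389.8/5.8 = 67.21 kN·m (hogging).
Span XY, ΣM about X with M_Y applied at Y: R_Y^{XY}·5.9 = 301.7 + 67.21, so R_Y^{XY} = 62.52 kN and R_X = 76.7 − 62.52 = 14.18 kN.
Span YZ, ΣM about Z: R_Y^{YZ}·11.5 = 462.2 + 67.21, so R_Y^{YZ} = 46.04 kN and R_Z = 48.25 − 46.04 = 2.212 kN.
R_Y = 62.52 + 46.04 = 108.6 kN.

R_Y = 108.6 kN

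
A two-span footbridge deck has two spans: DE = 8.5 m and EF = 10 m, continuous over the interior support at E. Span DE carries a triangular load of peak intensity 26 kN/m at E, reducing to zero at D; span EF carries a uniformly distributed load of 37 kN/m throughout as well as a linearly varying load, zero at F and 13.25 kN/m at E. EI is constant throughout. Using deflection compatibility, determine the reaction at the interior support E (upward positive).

R_E = 380.2 kN

Insert a hinge at E; M_E is the redundant, and each span becomes simply supported.
End slopes at the hinge E, treating each span as simply supported:
  span DE: triangular load, peak 26: w₀L³/(45EI) = 354.8/EI
  span EF: UDL 37: wL³/(24EI) = 1542/EI
  span EF: triangular load, peak 13.25: w₀L³/(45EI) = 294.4/EI
  relative rotation θ_0 = (354.8 + 1836)/EI = 2191/EI
A unit hogging moment at E produces rotation L₁/(3EI) + L₂/(3EI) = 6.167/EI.
Slope continuity at E: θ_0 = M_E·6.167/EI, so M_E = 2191/6.167 = 355.3 kN·m (hogging).
Span DE, ΣM about D with M_E applied at E: R_E^{DE}·8.5 = 626.2 + 355.3, so R_E^{DE} = 115.5 kN and R_D = 110.5 − 115.5 = -4.965 kN.
Span EF, ΣM about F: R_E^{EF}·10 = 2292 + 355.3, so R_E^{EF} = 264.7 kN and R_F = 436.2 − 264.7 = 171.6 kN.
R_E = 115.5 + 264.7 = 380.2 kN.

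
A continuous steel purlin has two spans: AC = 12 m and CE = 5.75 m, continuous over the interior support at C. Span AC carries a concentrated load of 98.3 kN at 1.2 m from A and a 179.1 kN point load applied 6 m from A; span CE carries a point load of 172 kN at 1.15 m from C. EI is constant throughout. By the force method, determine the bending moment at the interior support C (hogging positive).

Insert a hinge at C; M_C is the redundant, and each span becomes simply supported.
Rotations at C on the released spans (each span's end-slope, ×1/EI):
  span AC: point load 98.3 at a = 1.2: Pab(L + a)/(6LEI) = 233.6/EI
  span AC: point load 179.1 at a = 6: Pab(L + a)/(6LEI) = 1612/EI
  span CE: point load 172 at a = 1.15: Pab(L + b)/(6LEI) = 273/EI
  relative rotation θ_0 = (1845 + 273)/EI = 2118/EI
A unit hogging moment at C produces rotation L₁/(3EI) + L₂/(3EI) = 5.917/EI.
Slope continuity at C: θ_0 = M_C·5.917/EI, so M_C = 2118/5.917 = 358 kN·m (hogging).

M_C = 358 kN·m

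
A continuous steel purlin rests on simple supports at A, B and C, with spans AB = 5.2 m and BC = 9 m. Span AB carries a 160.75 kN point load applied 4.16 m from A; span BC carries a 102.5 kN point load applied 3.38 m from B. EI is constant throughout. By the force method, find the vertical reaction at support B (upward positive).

Take M_B as the redundant. Released structure: two simple spans AB and BC with a hinge at B.
Rotations at B on the released spans (each span's end-slope, ×1/EI):
  span AB: point load 160.75 at a = 4.16: Pab(L + a)/(6LEI) = 208.6/EI
  span BC: point load 102.5 at a = 3.38: Pab(L + b)/(6LEI) = 527.1/EI
  relative rotation θ_0 = (208.6 + 527.1)/EI = 735.8/EI
A unit hogging moment at B produces rotation L₁/(3EI) + L₂/(3EI) = 4.733/EI.
Compatibility: M_B·(L₁+L₂)/(3EI) = θ_0, giving M_B = 155.4 kN·m (hogging).
Span AB, ΣM about A with M_B applied at B: R_B^{AB}·5.2 = 668.7 + 155.4, so R_B^{AB} = 158.5 kN and R_A = 160.8 − 158.5 = 2.256 kN.
Span BC, ΣM about C: R_B^{BC}·9 = 576 + 155.4, so R_B^{BC} = 81.28 kN and R_C = 102.5 − 81.28 = 21.22 kN.
R_B = 158.5 + 81.28 = 239.8 kN.

R_B = 239.8 kN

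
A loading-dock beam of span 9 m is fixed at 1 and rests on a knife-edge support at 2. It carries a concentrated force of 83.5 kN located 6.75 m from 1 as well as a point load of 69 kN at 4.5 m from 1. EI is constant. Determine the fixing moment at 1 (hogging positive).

Remove the prop at 2; the released (primary) structure is a cantilever built in at 1.
Free-end deflection of the primary structure under the applied loading (downward +):
  point load 83.5 at a = 6.75: Pa²(3L − a)/(6EI) = 12840/EI
  point load 69 at a = 4.5: Pa²(3L − a)/(6EI) = 5240/EI
  δ_0 = 18080/EI
Flexibility coefficient — unit upward force at 2: δ_{22} = L³/(3EI) = 243/EI.
The prop prevents deflection at 2: R_2 = δ_0/δ_{22} = 18080/243 = 74.4 kN.
Moment equilibrium about 1: M_1 = Σ(load moments about 1) − R_2·L = 874.1 − 74.4×9 = 204.5 kN·m.

M_1 = 204.5 kN·m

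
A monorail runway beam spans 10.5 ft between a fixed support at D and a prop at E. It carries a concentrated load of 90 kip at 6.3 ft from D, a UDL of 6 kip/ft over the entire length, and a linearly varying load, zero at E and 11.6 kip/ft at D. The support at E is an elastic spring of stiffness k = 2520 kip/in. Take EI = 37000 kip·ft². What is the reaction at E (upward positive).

R_E = 74.45 kip

Choose R_E as the redundant. The primary structure is the cantilever fixed at D.
Deflection at E on the released cantilever, summing each load's contribution:
  point load 90 at a = 6.3: Pa²(3L − a)/(6EI) = 15003/EI
  UDL 6: wL⁴/(8EI) = 9116/EI
  triangular load, peak 11.6 at the fixed end: w₀L⁴/(30EI) = 4700/EI
  δ_0 = 28819/EI
Flexibility coefficient — unit upward force at E: δ_{EE} = L³/(3EI) = 385.9/EI.
With EI = 37000 kip·ft²: δ_0 = 0.77889 ft and δ_{EE} = 0.010429 ft/kip.
Compatibility — the spring shortens by R_E/k under the reaction it provides: δ_0 − R_E·δ_{EE} = R_E/k. With 1/k = 1/(2520×12) ft/kip = 0.000033 ft/kip, R_E = δ_0 / (δ_{EE} + 1/k) = 0.77889 / (0.010429 + 0.000033) = 74.45 kip.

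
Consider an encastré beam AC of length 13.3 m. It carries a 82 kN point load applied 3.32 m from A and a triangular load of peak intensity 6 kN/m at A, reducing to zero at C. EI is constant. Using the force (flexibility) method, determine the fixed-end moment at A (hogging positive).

Release both end moments; the primary structure is a simply-supported span AC with redundants M_A and M_C.
On the primary (simply-supported) span, the end slopes from the loading are:
  at A: point load 82 at a = 3.32: Pab(L + b)/(6LEI) = 792.6/EI
  at C: point load 82 at a = 3.32: Pab(L + a)/(6LEI) = 565.9/EI
  at A: triangular load, peak 6: w₀L³/(45EI) = 313.7/EI
  at C: triangular load, peak 6: 7w₀L³/(360EI) = 274.5/EI
  θ_A0 = 1106/EI,  θ_C0 = 840.3/EI
Flexibility coefficients: a unit moment at one end gives L/(3EI) there and L/(6EI) at the far end, so f₁₁ = f₂₂ = 4.433/EI and f₁₂ = f₂₁ = 2.217/EI.
Compatibility — zero rotation at each built-in end:
  4.433 M_A + 2.217 M_C = 1106
  2.217 M_A + 4.433 M_C = 840.3
Solving the pair gives M_A = 206.4 kN·m and M_C = 86.37 kN·m (hogging).

M_A = 206.4 kN·m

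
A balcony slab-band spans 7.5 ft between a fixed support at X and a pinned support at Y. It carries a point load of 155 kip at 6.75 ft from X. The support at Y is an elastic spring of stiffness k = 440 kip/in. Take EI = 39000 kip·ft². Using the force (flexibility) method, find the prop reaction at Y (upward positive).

R_Y = 125.2 kip

Take the reaction at Y as the redundant and release it; the primary structure is a cantilever fixed at X.
Free-end deflection of the primary structure under the applied loading (downward +):
  point load 155 at a = 6.75: Pa²(3L − a)/(6EI) = 18538/EI
Flexibility coefficient — unit upward force at Y: δ_{YY} = L³/(3EI) = 140.6/EI.
With EI = 39000 kip·ft²: δ_0 = 0.47534 ft and δ_{YY} = 0.003606 ft/kip.
Compatibility — the spring shortens by R_Y/k under the reaction it provides: δ_0 − R_Y·δ_{YY} = R_Y/k. With 1/k = 1/(440×12) ft/kip = 0.000189 ft/kip, R_Y = δ_0 / (δ_{YY} + 1/k) = 0.47534 / (0.003606 + 0.000189) = 125.2 kip.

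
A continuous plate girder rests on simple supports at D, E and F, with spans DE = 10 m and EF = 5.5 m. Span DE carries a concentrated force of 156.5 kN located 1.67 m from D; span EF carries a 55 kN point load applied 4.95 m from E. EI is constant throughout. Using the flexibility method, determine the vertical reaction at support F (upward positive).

Take M_E as the redundant. Released structure: two simple spans DE and EF with a hinge at E.
Rotations at E on the released spans (each span's end-slope, ×1/EI):
  span DE: point load 156.5 at a = 1.67: Pab(L + a)/(6LEI) = 423.4/EI
  span EF: point load 55 at a = 4.95: Pab(L + b)/(6LEI) = 27.45/EI
  relative rotation θ_0 = (423.4 + 27.45)/EI = 450.9/EI
A unit hogging moment at E produces rotation L₁/(3EI) + L₂/(3EI) = 5.167/EI.
Compatibility: M_E·(L₁+L₂)/(3EI) = θ_0, giving M_E = 87.27 kN·m (hogging).
Span EF, ΣM about F: R_E^{EF}·5.5 = 30.25 + 87.27, so R_E^{EF} = 21.37 kN and R_F = 55 − 21.37 = 33.63 kN.

R_F = 33.63 kN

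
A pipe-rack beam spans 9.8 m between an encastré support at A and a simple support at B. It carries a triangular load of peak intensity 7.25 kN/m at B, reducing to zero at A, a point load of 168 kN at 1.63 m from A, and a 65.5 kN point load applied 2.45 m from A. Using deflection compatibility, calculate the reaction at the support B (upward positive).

Take the reaction at B as the redundant and release it; the primary structure is a cantilever fixed at A.
Primary-structure tip deflection at B by superposition:
  triangular load, peak 7.25 at the free end: 11w₀L⁴/(120EI) = 6130/EI
  point load 168 at a = 1.63: Pa²(3L − a)/(6EI) = 2066/EI
  point load 65.5 at a = 2.45: Pa²(3L − a)/(6EI) = 1766/EI
  δ_0 = 9962/EI
Tip deflection under a unit load at B: L³/(3EI) = 313.7/EI.
Compatibility at B: δ_0 − R_B·δ_{BB} = 0, so R_B = 9962/313.7 = 31.75 kN.

R_B = 31.75 kN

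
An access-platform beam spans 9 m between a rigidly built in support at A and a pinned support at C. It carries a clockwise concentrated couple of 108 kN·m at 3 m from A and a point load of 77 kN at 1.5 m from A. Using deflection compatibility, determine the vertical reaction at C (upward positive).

R_C = 13.03 kN

Take the reaction at C as the redundant and release it; the primary structure is a cantilever fixed at A.
Downward deflection at the released point C due to the loads:
  clockwise couple 108 at a = 3: M₀a(2L − a)/(2EI) = 2430/EI
  point load 77 at a = 1.5: Pa²(3L − a)/(6EI) = 736.3/EI
  δ_0 = 3166/EI
Flexibility coefficient — unit upward force at C: δ_{CC} = L³/(3EI) = 243/EI.
Compatibility at C: δ_0 − R_C·δ_{CC} = 0, so R_C = 3166/243 = 13.03 kN.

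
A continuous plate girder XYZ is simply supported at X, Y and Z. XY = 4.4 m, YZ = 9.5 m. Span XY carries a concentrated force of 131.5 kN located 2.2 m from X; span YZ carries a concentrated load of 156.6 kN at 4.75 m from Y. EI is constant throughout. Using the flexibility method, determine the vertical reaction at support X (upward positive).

R_X = 14.62 kN

Take M_Y as the redundant. Released structure: two simple spans XY and YZ with a hinge at Y.
End slopes at the hinge Y, treating each span as simply supported:
  span XY: point load 131.5 at a = 2.2: Pab(L + a)/(6LEI) = 159.1/EI
  span YZ: point load 156.6 at a = 4.75: Pab(L + b)/(6LEI) = 883.3/EI
  relative rotation θ_0 = (159.1 + 883.3)/EI = 1042/EI
A unit hogging moment at Y produces rotation L₁/(3EI) + L₂/(3EI) = 4.633/EI.
Compatibility: M_Y·(L₁+L₂)/(3EI) = θ_0, giving M_Y = 225 kN·m (hogging).
Span XY, ΣM about X with M_Y applied at Y: R_Y^{XY}·4.4 = 289.3 + 225, so R_Y^{XY} = 116.9 kN and R_X = 131.5 − 116.9 = 14.62 kN.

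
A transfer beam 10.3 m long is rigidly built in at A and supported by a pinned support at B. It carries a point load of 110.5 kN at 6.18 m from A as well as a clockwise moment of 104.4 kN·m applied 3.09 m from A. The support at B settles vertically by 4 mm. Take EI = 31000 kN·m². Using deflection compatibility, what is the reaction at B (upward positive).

Release the roller at B. Primary structure: cantilever fixed at A.
Deflection at B on the released cantilever, summing each load's contribution:
  point load 110.5 at a = 6.18: Pa²(3L − a)/(6EI) = 17387/EI
  clockwise couple 104.4 at a = 3.09: M₀a(2L − a)/(2EI) = 2824/EI
  δ_0 = 20212/EI
Tip deflection under a unit load at B: L³/(3EI) = 364.2/EI.
With EI = 31000 kN·m²: δ_0 = 0.65199 m and δ_{BB} = 0.01175 m/kN.
Compatibility — the beam at B must follow the support down by 0.004 m: δ_0 − R_B·δ_{BB} = 0.004, so R_B = (0.65199 − 0.004)/0.01175 = 55.15 kN.

R_B = 55.15 kN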